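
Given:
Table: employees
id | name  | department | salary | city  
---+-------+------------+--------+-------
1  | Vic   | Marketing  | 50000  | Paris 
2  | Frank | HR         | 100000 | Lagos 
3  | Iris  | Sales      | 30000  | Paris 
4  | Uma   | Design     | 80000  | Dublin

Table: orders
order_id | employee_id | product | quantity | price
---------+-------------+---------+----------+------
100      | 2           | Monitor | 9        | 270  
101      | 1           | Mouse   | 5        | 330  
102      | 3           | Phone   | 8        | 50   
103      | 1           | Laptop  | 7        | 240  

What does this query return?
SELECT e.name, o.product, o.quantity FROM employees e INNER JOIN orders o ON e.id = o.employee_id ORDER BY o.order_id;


Joining employees.id = orders.employee_id:
  employee Frank (id=2) -> order Monitor
  employee Vic (id=1) -> order Mouse
  employee Iris (id=3) -> order Phone
  employee Vic (id=1) -> order Laptop


4 rows:
Frank, Monitor, 9
Vic, Mouse, 5
Iris, Phone, 8
Vic, Laptop, 7


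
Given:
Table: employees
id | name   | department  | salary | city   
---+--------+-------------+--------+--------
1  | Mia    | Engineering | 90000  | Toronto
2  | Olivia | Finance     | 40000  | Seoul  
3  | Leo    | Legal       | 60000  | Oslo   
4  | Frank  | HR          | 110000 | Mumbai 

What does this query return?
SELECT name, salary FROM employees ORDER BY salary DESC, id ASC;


Sorting by salary DESC, then id ASC for ties

4 rows:
Frank, 110000
Mia, 90000
Leo, 60000
Olivia, 40000


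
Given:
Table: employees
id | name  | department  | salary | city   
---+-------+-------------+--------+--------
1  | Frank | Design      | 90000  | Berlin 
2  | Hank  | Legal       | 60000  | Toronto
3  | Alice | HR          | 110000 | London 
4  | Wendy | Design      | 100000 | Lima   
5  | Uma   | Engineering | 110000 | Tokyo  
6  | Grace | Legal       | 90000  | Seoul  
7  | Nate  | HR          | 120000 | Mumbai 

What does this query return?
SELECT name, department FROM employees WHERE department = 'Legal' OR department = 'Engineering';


Filtering: department = 'Legal' OR 'Engineering'
Matching: 3 rows

3 rows:
Hank, Legal
Uma, Engineering
Grace, Legal


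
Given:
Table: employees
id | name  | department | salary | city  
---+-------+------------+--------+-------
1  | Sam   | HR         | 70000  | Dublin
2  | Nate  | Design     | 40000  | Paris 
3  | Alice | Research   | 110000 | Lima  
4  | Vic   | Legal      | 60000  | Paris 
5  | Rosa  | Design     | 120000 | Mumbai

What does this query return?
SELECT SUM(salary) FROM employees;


SUM(salary) = 70000 + 40000 + 110000 + 60000 + 120000 = 400000

400000


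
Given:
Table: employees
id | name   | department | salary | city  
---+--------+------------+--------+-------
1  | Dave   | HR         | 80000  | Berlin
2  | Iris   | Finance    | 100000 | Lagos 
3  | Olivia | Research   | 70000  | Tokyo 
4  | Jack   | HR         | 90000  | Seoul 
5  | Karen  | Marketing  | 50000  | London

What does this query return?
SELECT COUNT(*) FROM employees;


COUNT(*) counts all rows

5


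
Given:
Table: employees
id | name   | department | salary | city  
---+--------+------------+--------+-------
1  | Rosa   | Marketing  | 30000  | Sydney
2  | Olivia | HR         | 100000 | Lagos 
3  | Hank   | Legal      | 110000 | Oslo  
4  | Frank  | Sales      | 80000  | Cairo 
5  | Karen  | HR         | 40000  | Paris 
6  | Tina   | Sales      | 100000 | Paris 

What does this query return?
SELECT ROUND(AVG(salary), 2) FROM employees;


SUM(salary) = 460000
COUNT = 6
ROUND(AVG, 2) = ROUND(460000 / 6, 2) = 76666.67

76666.67


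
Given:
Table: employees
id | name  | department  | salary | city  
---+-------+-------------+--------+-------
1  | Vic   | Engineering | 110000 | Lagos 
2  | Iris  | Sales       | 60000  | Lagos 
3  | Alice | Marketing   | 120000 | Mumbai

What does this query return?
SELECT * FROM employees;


SELECT * returns all 3 rows with all columns

3 rows:
1, Vic, Engineering, 110000, Lagos
2, Iris, Sales, 60000, Lagos
3, Alice, Marketing, 120000, Mumbai


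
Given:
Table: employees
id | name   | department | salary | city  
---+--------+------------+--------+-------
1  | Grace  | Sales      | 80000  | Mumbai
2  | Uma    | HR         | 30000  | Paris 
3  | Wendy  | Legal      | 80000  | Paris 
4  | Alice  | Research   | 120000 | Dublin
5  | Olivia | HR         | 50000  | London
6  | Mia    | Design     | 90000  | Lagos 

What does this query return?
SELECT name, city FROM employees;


Projecting columns: name, city

6 rows:
Grace, Mumbai
Uma, Paris
Wendy, Paris
Alice, Dublin
Olivia, London
Mia, Lagos


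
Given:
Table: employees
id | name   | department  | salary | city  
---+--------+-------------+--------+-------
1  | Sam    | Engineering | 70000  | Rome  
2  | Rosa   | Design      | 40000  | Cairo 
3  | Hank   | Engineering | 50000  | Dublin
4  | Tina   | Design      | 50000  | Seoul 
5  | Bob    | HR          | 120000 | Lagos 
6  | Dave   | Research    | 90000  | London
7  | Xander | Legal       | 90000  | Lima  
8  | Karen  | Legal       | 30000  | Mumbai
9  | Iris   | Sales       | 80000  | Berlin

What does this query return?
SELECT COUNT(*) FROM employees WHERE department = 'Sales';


Counting rows where department = 'Sales'
  Iris -> MATCH


1


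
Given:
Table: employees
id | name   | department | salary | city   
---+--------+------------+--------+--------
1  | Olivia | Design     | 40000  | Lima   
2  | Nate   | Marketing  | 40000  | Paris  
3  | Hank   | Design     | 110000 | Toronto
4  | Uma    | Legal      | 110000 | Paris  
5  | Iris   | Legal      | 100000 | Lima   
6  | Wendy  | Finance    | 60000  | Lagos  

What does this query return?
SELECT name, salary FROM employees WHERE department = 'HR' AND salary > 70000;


Filtering: department = 'HR' AND salary > 70000
Matching: 0 rows

Empty result set (0 rows)


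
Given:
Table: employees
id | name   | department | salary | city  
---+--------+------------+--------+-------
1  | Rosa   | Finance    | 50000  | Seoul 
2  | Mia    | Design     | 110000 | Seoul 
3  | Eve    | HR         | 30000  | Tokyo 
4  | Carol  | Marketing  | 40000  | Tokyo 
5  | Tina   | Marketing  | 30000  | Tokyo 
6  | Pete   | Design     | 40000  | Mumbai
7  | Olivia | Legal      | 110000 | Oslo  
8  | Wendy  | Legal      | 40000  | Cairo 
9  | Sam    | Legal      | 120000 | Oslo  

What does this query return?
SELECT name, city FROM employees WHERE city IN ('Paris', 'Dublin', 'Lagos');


Filtering: city IN ('Paris', 'Dublin', 'Lagos')
Matching: 0 rows

Empty result set (0 rows)


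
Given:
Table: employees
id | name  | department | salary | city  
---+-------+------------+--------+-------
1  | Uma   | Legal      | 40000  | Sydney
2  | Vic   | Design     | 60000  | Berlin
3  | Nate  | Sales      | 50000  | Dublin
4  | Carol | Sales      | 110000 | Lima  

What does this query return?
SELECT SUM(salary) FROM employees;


SUM(salary) = 40000 + 60000 + 50000 + 110000 = 260000

260000


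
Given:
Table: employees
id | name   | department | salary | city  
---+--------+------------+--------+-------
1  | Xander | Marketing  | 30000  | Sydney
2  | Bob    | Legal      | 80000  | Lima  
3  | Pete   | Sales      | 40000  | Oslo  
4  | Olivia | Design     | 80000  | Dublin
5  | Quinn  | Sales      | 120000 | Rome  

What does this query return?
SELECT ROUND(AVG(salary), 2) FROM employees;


SUM(salary) = 350000
COUNT = 5
ROUND(AVG, 2) = ROUND(350000 / 5, 2) = 70000.0

70000.0


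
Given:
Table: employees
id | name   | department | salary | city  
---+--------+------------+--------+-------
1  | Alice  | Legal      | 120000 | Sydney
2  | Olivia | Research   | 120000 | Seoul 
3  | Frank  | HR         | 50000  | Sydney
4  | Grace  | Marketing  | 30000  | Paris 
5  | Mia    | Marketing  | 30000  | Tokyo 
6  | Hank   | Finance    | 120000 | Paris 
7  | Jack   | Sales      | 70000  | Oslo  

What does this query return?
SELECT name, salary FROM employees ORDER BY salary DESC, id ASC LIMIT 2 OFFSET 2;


Sort by salary DESC (id ASC tiebreak), then skip 2 and take 2
Rows 3 through 4

2 rows:
Hank, 120000
Jack, 70000


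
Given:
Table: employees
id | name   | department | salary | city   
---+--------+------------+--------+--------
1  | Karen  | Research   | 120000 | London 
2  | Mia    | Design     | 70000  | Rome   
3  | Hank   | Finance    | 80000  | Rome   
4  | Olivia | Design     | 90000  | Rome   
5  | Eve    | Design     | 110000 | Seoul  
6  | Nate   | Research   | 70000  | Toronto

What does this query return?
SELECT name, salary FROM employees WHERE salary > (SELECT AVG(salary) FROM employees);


Subquery: AVG(salary) = 90000.0
Filtering: salary > 90000.0
  Karen (120000) -> MATCH
  Eve (110000) -> MATCH


2 rows:
Karen, 120000
Eve, 110000


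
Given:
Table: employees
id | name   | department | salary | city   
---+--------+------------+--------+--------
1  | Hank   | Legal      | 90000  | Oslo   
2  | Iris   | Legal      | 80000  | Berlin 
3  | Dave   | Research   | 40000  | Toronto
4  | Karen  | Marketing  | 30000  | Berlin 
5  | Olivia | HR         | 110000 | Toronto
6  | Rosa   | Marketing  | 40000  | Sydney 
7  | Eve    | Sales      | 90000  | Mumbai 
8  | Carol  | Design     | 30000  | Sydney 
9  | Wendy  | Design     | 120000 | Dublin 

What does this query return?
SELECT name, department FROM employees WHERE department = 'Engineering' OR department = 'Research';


Filtering: department = 'Engineering' OR 'Research'
Matching: 1 rows

1 rows:
Dave, Research


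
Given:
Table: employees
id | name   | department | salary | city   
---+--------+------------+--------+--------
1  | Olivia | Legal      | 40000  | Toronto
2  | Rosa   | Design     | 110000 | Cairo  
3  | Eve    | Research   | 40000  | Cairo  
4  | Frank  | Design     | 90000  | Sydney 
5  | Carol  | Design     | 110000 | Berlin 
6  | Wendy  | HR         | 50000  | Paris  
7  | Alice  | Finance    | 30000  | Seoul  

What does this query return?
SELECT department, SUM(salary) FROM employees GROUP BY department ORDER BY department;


Summing salary within each department:
  Design: 110000 + 90000 + 110000 = 310000
  Finance: 30000 = 30000
  HR: 50000 = 50000
  Legal: 40000 = 40000
  Research: 40000 = 40000


5 groups:
Design, 310000
Finance, 30000
HR, 50000
Legal, 40000
Research, 40000


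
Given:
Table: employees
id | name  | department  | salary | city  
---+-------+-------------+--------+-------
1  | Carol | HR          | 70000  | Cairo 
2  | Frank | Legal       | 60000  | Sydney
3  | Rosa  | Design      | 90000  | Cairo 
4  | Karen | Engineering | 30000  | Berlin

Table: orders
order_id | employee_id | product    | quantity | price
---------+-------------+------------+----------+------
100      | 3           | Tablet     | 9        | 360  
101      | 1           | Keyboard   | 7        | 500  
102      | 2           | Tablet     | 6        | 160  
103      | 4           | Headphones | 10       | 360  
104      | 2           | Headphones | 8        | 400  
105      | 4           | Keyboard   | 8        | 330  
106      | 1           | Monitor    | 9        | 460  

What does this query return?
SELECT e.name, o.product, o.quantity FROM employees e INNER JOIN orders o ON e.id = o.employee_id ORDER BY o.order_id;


Joining employees.id = orders.employee_id:
  employee Rosa (id=3) -> order Tablet
  employee Carol (id=1) -> order Keyboard
  employee Frank (id=2) -> order Tablet
  employee Karen (id=4) -> order Headphones
  employee Frank (id=2) -> order Headphones
  employee Karen (id=4) -> order Keyboard
  employee Carol (id=1) -> order Monitor


7 rows:
Rosa, Tablet, 9
Carol, Keyboard, 7
Frank, Tablet, 6
Karen, Headphones, 10
Frank, Headphones, 8
Karen, Keyboard, 8
Carol, Monitor, 9


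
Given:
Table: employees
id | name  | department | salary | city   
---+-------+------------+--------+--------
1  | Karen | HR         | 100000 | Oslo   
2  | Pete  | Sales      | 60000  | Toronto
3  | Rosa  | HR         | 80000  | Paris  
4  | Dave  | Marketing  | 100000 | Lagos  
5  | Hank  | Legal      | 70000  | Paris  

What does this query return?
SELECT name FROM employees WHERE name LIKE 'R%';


LIKE 'R%' matches names starting with 'R'
Matching: 1

1 rows:
Rosa


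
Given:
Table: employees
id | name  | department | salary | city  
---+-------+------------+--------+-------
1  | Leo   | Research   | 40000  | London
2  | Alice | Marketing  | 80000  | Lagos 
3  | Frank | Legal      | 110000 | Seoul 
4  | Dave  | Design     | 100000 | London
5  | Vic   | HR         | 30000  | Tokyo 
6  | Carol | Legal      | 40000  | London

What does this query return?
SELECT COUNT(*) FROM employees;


COUNT(*) counts all rows

6


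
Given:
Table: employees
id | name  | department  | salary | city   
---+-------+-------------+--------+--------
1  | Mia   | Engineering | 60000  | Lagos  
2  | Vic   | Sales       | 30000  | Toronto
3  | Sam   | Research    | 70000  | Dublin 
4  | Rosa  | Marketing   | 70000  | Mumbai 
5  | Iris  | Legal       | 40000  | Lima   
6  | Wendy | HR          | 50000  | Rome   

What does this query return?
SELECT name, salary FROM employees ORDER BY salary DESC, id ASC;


Sorting by salary DESC, then id ASC for ties

6 rows:
Sam, 70000
Rosa, 70000
Mia, 60000
Wendy, 50000
Iris, 40000
Vic, 30000


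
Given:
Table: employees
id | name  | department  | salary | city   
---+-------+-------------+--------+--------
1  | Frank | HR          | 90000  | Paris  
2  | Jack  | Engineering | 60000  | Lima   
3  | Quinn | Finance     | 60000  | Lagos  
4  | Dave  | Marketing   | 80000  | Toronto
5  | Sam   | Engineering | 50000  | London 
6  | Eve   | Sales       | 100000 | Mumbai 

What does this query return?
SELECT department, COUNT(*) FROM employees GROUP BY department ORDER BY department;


Assigning each row to its department group:
  Frank -> HR
  Jack -> Engineering
  Quinn -> Finance
  Dave -> Marketing
  Sam -> Engineering
  Eve -> Sales


5 groups:
Engineering, 2
Finance, 1
HR, 1
Marketing, 1
Sales, 1


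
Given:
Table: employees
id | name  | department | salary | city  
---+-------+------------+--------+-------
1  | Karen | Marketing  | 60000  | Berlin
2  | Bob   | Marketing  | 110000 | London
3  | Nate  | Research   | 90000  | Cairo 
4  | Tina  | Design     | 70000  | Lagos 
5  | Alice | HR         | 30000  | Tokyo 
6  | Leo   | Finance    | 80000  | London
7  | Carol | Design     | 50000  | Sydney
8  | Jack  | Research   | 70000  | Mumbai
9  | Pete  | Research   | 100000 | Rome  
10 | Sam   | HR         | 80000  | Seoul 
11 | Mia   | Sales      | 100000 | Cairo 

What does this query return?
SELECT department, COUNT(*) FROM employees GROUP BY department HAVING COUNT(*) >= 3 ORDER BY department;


Groups with count >= 3:
  Research: 3 -> PASS
  Design: 2 -> filtered out
  Finance: 1 -> filtered out
  HR: 2 -> filtered out
  Marketing: 2 -> filtered out
  Sales: 1 -> filtered out


1 groups:
Research, 3


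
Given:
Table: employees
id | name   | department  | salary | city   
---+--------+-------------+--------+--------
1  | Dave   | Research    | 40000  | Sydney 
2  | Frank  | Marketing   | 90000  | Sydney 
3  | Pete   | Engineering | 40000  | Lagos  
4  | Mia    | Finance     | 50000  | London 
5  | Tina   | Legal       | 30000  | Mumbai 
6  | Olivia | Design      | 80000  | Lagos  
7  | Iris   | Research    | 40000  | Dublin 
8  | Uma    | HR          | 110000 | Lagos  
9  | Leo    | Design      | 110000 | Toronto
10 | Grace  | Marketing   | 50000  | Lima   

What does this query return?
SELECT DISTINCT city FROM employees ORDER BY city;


All 'city' values (row order): Sydney, Sydney, Lagos, London, Mumbai, Lagos, Dublin, Lagos, Toronto, Lima
Removing duplicates leaves 7 unique value(s).

7 values:
Dublin
Lagos
Lima
London
Mumbai
Sydney
Toronto


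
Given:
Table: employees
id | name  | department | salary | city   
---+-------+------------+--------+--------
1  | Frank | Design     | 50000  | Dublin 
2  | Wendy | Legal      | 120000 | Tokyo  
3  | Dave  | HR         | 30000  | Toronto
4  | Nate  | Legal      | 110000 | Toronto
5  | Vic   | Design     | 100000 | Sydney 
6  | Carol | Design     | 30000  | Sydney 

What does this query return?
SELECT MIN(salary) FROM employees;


Salaries: 50000, 120000, 30000, 110000, 100000, 30000
MIN = 30000

30000


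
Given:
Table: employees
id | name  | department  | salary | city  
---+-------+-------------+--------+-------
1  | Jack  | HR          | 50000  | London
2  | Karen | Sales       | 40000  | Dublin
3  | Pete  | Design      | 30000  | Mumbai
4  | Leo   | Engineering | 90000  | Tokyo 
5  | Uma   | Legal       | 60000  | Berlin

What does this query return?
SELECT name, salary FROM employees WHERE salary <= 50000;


Filtering: salary <= 50000
Matching: 3 rows

3 rows:
Jack, 50000
Karen, 40000
Pete, 30000


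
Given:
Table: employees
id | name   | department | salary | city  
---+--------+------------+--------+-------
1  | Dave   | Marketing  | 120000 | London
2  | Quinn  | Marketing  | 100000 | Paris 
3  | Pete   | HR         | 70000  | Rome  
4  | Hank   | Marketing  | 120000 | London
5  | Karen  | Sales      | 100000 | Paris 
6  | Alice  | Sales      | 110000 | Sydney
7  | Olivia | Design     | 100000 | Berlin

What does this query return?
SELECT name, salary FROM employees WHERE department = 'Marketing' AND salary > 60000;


Filtering: department = 'Marketing' AND salary > 60000
Matching: 3 rows

3 rows:
Dave, 120000
Quinn, 100000
Hank, 120000


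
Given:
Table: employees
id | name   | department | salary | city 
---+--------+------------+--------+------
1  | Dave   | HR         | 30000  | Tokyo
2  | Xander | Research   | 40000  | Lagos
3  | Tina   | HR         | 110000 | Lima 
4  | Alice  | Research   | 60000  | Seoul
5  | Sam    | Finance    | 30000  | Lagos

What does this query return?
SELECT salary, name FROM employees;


Projecting columns: salary, name

5 rows:
30000, Dave
40000, Xander
110000, Tina
60000, Alice
30000, Sam


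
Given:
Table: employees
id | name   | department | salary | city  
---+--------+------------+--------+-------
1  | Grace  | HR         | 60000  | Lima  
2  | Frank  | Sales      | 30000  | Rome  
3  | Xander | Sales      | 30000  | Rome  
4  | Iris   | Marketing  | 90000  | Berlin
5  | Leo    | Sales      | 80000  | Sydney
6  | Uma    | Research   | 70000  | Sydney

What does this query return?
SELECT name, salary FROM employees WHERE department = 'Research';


Filtering: department = 'Research'
Matching rows: 1

1 rows:
Uma, 70000


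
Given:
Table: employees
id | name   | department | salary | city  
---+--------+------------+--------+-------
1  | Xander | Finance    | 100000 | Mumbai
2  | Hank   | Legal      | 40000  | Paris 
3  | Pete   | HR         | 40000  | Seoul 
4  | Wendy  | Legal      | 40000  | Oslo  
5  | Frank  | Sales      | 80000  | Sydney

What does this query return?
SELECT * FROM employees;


SELECT * returns all 5 rows with all columns

5 rows:
1, Xander, Finance, 100000, Mumbai
2, Hank, Legal, 40000, Paris
3, Pete, HR, 40000, Seoul
4, Wendy, Legal, 40000, Oslo
5, Frank, Sales, 80000, Sydney


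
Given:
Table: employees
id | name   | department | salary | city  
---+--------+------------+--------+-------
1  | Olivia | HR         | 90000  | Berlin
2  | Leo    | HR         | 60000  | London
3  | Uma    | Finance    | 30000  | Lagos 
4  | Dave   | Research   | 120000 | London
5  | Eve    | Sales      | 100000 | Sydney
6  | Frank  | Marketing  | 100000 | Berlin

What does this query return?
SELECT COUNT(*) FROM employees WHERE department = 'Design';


Counting rows where department = 'Design'


0


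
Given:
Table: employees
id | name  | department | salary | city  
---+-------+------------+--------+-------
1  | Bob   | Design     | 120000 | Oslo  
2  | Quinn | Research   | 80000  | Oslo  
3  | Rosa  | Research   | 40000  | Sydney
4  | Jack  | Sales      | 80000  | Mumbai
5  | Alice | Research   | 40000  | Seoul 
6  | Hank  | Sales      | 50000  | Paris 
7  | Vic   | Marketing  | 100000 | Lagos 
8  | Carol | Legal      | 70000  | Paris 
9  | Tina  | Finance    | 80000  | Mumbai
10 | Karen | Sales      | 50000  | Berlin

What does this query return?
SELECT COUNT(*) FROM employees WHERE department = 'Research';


Counting rows where department = 'Research'
  Quinn -> MATCH
  Rosa -> MATCH
  Alice -> MATCH


3


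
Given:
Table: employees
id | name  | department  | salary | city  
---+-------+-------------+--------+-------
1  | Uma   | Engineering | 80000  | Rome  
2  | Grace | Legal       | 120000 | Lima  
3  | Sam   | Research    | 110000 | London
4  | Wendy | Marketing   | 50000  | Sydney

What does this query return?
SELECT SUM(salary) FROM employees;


SUM(salary) = 80000 + 120000 + 110000 + 50000 = 360000

360000


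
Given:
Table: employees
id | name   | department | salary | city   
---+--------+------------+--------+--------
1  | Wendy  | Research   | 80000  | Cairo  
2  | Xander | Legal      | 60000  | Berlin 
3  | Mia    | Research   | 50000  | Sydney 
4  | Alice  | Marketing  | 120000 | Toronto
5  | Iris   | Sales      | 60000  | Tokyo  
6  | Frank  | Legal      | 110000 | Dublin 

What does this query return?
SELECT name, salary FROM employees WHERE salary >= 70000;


Filtering: salary >= 70000
Matching: 3 rows

3 rows:
Wendy, 80000
Alice, 120000
Frank, 110000


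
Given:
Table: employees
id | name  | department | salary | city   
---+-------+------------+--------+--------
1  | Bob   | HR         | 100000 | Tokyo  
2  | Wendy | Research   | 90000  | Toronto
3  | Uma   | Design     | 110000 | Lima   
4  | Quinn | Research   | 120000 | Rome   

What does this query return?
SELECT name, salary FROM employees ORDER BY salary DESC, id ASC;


Sorting by salary DESC, then id ASC for ties

4 rows:
Quinn, 120000
Uma, 110000
Bob, 100000
Wendy, 90000


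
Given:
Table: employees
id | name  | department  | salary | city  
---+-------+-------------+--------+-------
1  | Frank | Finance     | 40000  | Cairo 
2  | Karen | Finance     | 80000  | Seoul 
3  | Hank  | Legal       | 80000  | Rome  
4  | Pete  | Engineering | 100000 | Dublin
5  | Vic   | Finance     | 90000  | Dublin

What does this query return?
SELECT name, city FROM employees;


Projecting columns: name, city

5 rows:
Frank, Cairo
Karen, Seoul
Hank, Rome
Pete, Dublin
Vic, Dublin


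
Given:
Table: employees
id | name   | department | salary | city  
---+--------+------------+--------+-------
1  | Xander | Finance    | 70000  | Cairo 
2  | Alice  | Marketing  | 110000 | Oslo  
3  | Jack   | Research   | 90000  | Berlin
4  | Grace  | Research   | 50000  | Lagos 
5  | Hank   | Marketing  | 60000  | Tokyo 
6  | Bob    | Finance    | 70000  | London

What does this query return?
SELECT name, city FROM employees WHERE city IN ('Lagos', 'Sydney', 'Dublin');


Filtering: city IN ('Lagos', 'Sydney', 'Dublin')
Matching: 1 rows

1 rows:
Grace, Lagos


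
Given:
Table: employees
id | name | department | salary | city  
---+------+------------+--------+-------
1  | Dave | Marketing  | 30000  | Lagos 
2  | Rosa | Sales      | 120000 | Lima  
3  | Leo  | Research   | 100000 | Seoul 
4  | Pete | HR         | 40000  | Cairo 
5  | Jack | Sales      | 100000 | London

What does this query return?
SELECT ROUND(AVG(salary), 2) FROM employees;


SUM(salary) = 390000
COUNT = 5
ROUND(AVG, 2) = ROUND(390000 / 5, 2) = 78000.0

78000.0


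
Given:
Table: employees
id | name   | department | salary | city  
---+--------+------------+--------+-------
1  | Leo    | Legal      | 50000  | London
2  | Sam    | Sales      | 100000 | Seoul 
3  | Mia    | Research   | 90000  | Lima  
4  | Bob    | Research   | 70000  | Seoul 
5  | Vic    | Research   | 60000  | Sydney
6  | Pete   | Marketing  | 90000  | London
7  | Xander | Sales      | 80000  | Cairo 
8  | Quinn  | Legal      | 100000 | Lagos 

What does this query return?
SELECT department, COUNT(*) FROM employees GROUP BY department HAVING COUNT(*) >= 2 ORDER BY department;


Groups with count >= 2:
  Legal: 2 -> PASS
  Research: 3 -> PASS
  Sales: 2 -> PASS
  Marketing: 1 -> filtered out


3 groups:
Legal, 2
Research, 3
Sales, 2


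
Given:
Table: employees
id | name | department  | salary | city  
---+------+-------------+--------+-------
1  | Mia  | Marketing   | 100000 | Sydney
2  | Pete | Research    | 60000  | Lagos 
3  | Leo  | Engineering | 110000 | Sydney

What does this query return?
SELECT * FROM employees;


SELECT * returns all 3 rows with all columns

3 rows:
1, Mia, Marketing, 100000, Sydney
2, Pete, Research, 60000, Lagos
3, Leo, Engineering, 110000, Sydney


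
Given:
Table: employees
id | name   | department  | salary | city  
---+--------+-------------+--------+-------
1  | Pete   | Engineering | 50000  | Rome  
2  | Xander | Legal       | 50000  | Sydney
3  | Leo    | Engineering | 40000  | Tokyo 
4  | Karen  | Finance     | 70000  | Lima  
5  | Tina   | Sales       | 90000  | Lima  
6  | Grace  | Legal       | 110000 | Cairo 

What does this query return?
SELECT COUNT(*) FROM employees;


COUNT(*) counts all rows

6


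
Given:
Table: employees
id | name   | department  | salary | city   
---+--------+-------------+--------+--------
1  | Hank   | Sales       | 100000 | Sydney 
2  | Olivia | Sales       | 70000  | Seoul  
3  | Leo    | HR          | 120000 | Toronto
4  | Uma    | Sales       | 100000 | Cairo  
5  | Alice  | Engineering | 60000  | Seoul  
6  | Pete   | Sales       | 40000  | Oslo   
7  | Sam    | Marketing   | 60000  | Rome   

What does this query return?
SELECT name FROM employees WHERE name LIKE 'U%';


LIKE 'U%' matches names starting with 'U'
Matching: 1

1 rows:
Uma


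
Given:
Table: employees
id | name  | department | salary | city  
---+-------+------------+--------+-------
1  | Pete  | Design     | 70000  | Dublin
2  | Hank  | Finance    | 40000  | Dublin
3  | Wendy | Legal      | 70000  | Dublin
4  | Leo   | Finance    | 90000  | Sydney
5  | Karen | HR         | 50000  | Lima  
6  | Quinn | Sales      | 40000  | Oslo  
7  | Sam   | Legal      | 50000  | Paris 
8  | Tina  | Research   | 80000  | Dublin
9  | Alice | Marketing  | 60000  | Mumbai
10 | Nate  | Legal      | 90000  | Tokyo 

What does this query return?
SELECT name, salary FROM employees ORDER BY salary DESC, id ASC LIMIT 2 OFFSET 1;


Sort by salary DESC (id ASC tiebreak), then skip 1 and take 2
Rows 2 through 3

2 rows:
Nate, 90000
Tina, 80000


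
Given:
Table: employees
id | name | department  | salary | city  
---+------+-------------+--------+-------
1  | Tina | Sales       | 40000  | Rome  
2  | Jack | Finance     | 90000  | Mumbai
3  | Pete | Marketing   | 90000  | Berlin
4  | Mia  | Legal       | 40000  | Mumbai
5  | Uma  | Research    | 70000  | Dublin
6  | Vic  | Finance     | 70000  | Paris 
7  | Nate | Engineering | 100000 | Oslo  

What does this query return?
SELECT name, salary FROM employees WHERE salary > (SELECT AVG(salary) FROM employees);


Subquery: AVG(salary) = 71428.57
Filtering: salary > 71428.57
  Jack (90000) -> MATCH
  Pete (90000) -> MATCH
  Nate (100000) -> MATCH


3 rows:
Jack, 90000
Pete, 90000
Nate, 100000


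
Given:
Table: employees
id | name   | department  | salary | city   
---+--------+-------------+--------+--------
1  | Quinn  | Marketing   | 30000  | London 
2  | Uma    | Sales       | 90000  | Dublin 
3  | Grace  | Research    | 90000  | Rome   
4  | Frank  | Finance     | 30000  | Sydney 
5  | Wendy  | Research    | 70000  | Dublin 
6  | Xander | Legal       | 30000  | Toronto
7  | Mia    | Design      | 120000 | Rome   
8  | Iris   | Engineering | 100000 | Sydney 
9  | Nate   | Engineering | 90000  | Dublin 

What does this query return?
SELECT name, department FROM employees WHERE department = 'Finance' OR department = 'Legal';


Filtering: department = 'Finance' OR 'Legal'
Matching: 2 rows

2 rows:
Frank, Finance
Xander, Legal


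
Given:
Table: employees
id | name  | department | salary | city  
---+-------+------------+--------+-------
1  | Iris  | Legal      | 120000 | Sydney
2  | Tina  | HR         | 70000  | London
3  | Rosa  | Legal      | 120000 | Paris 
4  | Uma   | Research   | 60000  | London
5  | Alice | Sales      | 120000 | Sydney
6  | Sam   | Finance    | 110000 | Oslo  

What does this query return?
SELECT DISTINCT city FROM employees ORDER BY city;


All 'city' values (row order): Sydney, London, Paris, London, Sydney, Oslo
Removing duplicates leaves 4 unique value(s).

4 values:
London
Oslo
Paris
Sydney


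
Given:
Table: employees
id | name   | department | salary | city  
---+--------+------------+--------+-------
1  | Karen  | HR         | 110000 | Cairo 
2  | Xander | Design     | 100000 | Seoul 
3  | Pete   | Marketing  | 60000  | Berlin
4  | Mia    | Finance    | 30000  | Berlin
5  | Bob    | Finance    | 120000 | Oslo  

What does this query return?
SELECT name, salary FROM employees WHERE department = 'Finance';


Filtering: department = 'Finance'
Matching rows: 2

2 rows:
Mia, 30000
Bob, 120000


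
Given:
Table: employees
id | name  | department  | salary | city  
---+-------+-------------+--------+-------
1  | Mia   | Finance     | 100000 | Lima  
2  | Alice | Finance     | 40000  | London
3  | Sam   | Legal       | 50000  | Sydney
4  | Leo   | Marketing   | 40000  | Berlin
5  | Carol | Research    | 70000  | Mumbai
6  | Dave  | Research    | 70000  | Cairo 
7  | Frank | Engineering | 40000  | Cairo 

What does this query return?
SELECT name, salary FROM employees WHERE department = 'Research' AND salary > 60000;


Filtering: department = 'Research' AND salary > 60000
Matching: 2 rows

2 rows:
Carol, 70000
Dave, 70000


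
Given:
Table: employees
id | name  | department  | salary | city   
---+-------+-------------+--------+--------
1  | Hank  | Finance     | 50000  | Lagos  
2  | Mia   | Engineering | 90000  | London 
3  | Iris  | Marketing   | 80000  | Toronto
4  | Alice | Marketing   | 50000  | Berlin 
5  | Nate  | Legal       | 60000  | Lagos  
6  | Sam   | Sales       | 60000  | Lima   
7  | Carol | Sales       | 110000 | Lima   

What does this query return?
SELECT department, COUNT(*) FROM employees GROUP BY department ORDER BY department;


Assigning each row to its department group:
  Hank -> Finance
  Mia -> Engineering
  Iris -> Marketing
  Alice -> Marketing
  Nate -> Legal
  Sam -> Sales
  Carol -> Sales


5 groups:
Engineering, 1
Finance, 1
Legal, 1
Marketing, 2
Sales, 2


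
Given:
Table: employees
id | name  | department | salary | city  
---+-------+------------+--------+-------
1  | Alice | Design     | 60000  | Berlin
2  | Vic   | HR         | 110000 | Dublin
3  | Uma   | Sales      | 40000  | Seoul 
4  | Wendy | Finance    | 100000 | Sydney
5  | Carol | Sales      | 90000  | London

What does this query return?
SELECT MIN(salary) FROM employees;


Salaries: 60000, 110000, 40000, 100000, 90000
MIN = 40000

40000


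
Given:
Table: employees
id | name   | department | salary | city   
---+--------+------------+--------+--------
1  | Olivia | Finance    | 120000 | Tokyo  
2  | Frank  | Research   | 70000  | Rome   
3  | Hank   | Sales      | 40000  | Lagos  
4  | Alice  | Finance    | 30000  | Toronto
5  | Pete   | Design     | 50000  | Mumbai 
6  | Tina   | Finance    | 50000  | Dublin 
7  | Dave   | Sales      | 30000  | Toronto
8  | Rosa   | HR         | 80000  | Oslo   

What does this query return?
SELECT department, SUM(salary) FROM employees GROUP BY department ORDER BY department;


Summing salary within each department:
  Design: 50000 = 50000
  Finance: 120000 + 30000 + 50000 = 200000
  HR: 80000 = 80000
  Research: 70000 = 70000
  Sales: 40000 + 30000 = 70000


5 groups:
Design, 50000
Finance, 200000
HR, 80000
Research, 70000
Sales, 70000


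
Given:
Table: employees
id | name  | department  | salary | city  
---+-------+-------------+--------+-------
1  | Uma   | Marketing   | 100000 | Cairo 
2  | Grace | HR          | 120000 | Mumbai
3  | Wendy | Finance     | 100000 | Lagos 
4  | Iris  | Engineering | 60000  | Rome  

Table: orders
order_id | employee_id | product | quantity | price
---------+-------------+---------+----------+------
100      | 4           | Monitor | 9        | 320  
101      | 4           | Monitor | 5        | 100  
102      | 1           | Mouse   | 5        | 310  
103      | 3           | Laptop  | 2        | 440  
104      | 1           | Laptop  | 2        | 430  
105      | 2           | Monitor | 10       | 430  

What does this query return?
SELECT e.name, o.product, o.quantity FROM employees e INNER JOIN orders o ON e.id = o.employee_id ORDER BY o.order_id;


Joining employees.id = orders.employee_id:
  employee Iris (id=4) -> order Monitor
  employee Iris (id=4) -> order Monitor
  employee Uma (id=1) -> order Mouse
  employee Wendy (id=3) -> order Laptop
  employee Uma (id=1) -> order Laptop
  employee Grace (id=2) -> order Monitor


6 rows:
Iris, Monitor, 9
Iris, Monitor, 5
Uma, Mouse, 5
Wendy, Laptop, 2
Uma, Laptop, 2
Grace, Monitor, 10


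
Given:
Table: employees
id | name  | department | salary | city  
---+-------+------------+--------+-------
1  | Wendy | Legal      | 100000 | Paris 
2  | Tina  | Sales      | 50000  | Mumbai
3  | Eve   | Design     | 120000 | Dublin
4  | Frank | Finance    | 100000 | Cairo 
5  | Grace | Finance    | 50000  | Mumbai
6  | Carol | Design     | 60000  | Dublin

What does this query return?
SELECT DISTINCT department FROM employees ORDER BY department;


All 'department' values (row order): Legal, Sales, Design, Finance, Finance, Design
Removing duplicates leaves 4 unique value(s).

4 values:
Design
Finance
Legal
Sales


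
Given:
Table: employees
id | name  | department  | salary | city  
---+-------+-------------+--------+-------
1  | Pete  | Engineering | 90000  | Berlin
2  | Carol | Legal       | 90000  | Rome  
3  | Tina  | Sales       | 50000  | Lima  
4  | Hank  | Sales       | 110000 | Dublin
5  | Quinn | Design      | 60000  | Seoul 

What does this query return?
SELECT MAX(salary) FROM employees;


Salaries: 90000, 90000, 50000, 110000, 60000
MAX = 110000

110000


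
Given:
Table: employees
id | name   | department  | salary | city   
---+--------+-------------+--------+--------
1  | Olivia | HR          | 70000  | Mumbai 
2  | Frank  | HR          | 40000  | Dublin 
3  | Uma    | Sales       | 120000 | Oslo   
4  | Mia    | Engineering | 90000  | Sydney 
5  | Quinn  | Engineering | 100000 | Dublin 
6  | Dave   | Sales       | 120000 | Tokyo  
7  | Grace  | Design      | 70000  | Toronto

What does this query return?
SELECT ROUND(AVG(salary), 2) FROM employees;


SUM(salary) = 610000
COUNT = 7
ROUND(AVG, 2) = ROUND(610000 / 7, 2) = 87142.86

87142.86


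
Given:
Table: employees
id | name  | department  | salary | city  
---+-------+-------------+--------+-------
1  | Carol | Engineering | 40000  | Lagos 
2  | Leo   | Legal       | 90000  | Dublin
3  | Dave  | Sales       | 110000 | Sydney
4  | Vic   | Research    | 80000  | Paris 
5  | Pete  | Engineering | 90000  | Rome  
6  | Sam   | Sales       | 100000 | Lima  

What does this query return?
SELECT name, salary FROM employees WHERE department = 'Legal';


Filtering: department = 'Legal'
Matching rows: 1

1 rows:
Leo, 90000


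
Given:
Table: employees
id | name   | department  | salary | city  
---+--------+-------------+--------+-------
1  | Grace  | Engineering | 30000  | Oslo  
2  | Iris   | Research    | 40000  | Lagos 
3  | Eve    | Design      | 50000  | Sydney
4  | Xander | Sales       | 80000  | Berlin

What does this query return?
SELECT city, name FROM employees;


Projecting columns: city, name

4 rows:
Oslo, Grace
Lagos, Iris
Sydney, Eve
Berlin, Xander


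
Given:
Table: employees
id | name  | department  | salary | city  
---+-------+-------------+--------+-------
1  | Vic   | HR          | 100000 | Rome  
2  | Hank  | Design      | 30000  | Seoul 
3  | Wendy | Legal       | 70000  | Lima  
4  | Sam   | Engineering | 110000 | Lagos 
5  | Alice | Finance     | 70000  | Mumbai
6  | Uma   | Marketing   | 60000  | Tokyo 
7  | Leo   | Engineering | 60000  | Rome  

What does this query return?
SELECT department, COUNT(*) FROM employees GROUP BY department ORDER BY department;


Assigning each row to its department group:
  Vic -> HR
  Hank -> Design
  Wendy -> Legal
  Sam -> Engineering
  Alice -> Finance
  Uma -> Marketing
  Leo -> Engineering


6 groups:
Design, 1
Engineering, 2
Finance, 1
HR, 1
Legal, 1
Marketing, 1


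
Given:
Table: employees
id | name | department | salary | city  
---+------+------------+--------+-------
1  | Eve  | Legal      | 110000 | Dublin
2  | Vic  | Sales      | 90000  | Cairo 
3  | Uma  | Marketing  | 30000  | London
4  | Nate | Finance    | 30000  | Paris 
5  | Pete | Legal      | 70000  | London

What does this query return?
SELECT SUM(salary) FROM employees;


SUM(salary) = 110000 + 90000 + 30000 + 30000 + 70000 = 330000

330000


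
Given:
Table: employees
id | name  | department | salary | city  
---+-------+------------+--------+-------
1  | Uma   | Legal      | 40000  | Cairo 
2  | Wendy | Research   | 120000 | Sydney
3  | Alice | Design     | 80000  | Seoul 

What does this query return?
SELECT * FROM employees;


SELECT * returns all 3 rows with all columns

3 rows:
1, Uma, Legal, 40000, Cairo
2, Wendy, Research, 120000, Sydney
3, Alice, Design, 80000, Seoul


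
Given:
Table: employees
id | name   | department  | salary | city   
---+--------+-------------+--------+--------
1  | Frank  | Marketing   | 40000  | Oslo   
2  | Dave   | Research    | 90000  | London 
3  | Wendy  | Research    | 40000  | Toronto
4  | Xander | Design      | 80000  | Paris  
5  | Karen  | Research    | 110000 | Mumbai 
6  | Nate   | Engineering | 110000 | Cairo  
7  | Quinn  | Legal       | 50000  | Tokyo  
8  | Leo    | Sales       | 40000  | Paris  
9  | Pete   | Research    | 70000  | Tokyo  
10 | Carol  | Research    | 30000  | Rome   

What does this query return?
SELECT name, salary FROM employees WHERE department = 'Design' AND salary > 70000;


Filtering: department = 'Design' AND salary > 70000
Matching: 1 rows

1 rows:
Xander, 80000


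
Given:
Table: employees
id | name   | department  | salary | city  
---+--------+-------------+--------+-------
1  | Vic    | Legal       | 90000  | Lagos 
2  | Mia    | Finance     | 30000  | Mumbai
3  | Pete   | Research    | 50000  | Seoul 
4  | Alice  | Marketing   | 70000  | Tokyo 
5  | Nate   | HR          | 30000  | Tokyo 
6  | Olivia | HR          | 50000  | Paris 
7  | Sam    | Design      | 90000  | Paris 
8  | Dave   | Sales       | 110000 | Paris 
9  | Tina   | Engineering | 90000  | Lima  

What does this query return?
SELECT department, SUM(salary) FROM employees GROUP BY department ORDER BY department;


Summing salary within each department:
  Design: 90000 = 90000
  Engineering: 90000 = 90000
  Finance: 30000 = 30000
  HR: 30000 + 50000 = 80000
  Legal: 90000 = 90000
  Marketing: 70000 = 70000
  Research: 50000 = 50000
  Sales: 110000 = 110000


8 groups:
Design, 90000
Engineering, 90000
Finance, 30000
HR, 80000
Legal, 90000
Marketing, 70000
Research, 50000
Sales, 110000


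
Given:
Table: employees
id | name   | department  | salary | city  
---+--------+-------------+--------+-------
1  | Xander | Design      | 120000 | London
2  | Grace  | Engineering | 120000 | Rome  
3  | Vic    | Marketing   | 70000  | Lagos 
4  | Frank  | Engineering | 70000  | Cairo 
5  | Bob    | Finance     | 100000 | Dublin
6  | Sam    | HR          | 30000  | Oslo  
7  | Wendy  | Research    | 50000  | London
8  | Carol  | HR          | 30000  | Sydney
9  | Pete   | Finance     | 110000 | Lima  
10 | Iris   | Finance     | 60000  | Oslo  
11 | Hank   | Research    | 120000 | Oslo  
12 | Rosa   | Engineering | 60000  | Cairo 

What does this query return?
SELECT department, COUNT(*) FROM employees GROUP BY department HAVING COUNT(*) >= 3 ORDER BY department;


Groups with count >= 3:
  Engineering: 3 -> PASS
  Finance: 3 -> PASS
  Design: 1 -> filtered out
  HR: 2 -> filtered out
  Marketing: 1 -> filtered out
  Research: 2 -> filtered out


2 groups:
Engineering, 3
Finance, 3


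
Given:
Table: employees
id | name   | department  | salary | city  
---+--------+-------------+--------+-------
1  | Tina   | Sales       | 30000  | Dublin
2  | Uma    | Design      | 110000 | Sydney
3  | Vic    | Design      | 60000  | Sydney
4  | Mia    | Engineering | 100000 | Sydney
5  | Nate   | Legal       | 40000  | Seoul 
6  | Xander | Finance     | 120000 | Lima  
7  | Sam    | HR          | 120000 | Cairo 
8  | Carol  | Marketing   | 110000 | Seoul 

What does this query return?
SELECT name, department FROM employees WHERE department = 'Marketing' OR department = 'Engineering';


Filtering: department = 'Marketing' OR 'Engineering'
Matching: 2 rows

2 rows:
Mia, Engineering
Carol, Marketing
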